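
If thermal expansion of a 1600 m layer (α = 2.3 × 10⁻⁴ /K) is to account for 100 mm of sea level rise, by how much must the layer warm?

about 0.272 °C

ΔT = Δh/(αH) = 0.1 / (2.3×10⁻⁴ × 1600) ≈ 0.2717 °C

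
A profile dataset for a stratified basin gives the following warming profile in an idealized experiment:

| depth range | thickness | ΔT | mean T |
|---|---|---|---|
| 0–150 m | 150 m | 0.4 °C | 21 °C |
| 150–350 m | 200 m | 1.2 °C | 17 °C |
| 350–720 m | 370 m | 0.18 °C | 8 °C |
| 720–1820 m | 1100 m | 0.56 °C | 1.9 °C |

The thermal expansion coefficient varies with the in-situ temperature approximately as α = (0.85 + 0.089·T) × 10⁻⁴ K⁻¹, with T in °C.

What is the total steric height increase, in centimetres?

Layer 1: α = (0.85 + 0.089×21)×10⁻⁴ = 2.719×10⁻⁴ K⁻¹
Layer 2: α = (0.85 + 0.089×17)×10⁻⁴ = 2.363×10⁻⁴ K⁻¹
Layer 3: α = (0.85 + 0.089×8)×10⁻⁴ = 1.562×10⁻⁴ K⁻¹
Layer 4: α = (0.85 + 0.089×1.9)×10⁻⁴ = 1.0191×10⁻⁴ K⁻¹
0–150 m: 0.4 × 2.719×10⁻⁴ × 150 = 0.016314 m
Layer 2: 200 × 2.363×10⁻⁴ × 1.2 = 0.056712 m
1.562×10⁻⁴ × 0.18 × 370 = 0.01040292 m
1.0191×10⁻⁴ × 0.56 × 1100 = 0.06277656 m
Δh = 0.016314 + 0.056712 + 0.01040292 + 0.06277656 = 0.14620548 m ≈ 15 cm

Δh = 15 cm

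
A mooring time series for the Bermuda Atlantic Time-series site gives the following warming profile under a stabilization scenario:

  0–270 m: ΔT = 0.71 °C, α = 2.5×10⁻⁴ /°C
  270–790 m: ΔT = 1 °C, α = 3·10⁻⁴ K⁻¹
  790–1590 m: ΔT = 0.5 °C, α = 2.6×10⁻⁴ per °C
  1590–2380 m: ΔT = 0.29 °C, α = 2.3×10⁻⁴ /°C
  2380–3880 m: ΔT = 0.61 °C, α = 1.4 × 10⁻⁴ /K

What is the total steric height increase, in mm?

Δh = 489 mm

Layer 1: 2.5×10⁻⁴ × 0.71 × 270 = 0.047925 m
1 × 520 × 3×10⁻⁴ = 0.15600 m
Layer 3: 0.5 × 2.6×10⁻⁴ × 800 = 0.10400 m
Layer 4: 790 × 2.3×10⁻⁴ × 0.29 = 0.052693 m
0.61 × 1500 × 1.4×10⁻⁴ = 0.12810 m
Δh = 0.047925 + 0.15600 + 0.10400 + 0.052693 + 0.12810 = 0.488718 m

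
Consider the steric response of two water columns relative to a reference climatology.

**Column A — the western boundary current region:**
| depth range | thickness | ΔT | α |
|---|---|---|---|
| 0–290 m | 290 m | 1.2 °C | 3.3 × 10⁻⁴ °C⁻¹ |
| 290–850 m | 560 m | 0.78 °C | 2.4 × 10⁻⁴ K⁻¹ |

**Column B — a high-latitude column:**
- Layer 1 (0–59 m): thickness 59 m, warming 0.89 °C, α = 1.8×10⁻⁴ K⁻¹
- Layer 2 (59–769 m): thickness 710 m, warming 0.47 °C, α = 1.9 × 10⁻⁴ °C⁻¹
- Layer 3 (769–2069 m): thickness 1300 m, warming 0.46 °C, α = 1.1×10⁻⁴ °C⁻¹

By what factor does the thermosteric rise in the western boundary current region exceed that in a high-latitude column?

A Layer 1: 3.3×10⁻⁴ × 290 × 1.2 = 0.11484 m
A Layer 2: 0.78 × 2.4×10⁻⁴ × 560 = 0.104832 m
A total: 0.219672 m
B 1.8×10⁻⁴ × 59 × 0.89 = 0.0094518 m
B 59–769 m: 0.47 × 710 × 1.9×10⁻⁴ = 0.063403 m
B 769–2069 m: 0.46 × 1300 × 1.1×10⁻⁴ = 0.06578 m
B total: 0.1386348 m
Ratio: 0.219672 / 0.1386348 ≈ 1.585

a factor of 1.6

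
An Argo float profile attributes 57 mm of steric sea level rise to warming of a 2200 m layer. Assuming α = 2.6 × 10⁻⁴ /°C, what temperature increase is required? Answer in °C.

ΔT = Δh/(αH) = 0.057 / (2.6×10⁻⁴ × 2200) ≈ 0.09965 °C

ΔT ≈ 0.10 °C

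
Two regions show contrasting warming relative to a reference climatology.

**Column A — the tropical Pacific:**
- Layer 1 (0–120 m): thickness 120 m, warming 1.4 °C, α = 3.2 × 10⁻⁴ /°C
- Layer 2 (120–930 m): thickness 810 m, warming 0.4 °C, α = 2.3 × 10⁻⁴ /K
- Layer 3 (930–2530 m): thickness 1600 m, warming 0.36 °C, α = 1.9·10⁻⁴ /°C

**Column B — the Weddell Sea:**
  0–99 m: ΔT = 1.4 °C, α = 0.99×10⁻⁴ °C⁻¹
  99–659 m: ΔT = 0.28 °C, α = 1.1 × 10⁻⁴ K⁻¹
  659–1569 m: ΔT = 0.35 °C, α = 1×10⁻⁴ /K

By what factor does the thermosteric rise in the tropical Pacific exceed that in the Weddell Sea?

A 0–120 m: 120 × 1.4 × 3.2×10⁻⁴ = 0.05376 m
A 810 × 0.4 × 2.3×10⁻⁴ = 0.07452 m
A Layer 3: 1600 × 1.9×10⁻⁴ × 0.36 = 0.10944 m
A total: 0.23772 m
B 1.4 × 99 × 0.99×10⁻⁴ = 0.0137214 m
B 99–659 m: 1.1×10⁻⁴ × 560 × 0.28 = 0.017248 m
B 910 × 0.35 × 1×10⁻⁴ = 0.03185 m
B total: 0.0628194 m
Ratio: 0.23772 / 0.0628194 ≈ 3.784

≈ 3.78×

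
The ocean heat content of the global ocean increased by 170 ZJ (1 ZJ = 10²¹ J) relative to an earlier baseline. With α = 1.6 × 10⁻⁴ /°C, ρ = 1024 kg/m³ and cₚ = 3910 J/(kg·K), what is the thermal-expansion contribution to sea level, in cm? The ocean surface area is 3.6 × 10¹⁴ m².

1.89 cm of thermosteric rise

Per unit area: Q = 170×10²¹ / (3.6×10¹⁴) ≈ 4.722×10⁸ J/m²
Δh = αQ/(ρcₚ) = 1.6×10⁻⁴ × 4.722×10⁸ / (1024 × 3910) ≈ 0.01887 m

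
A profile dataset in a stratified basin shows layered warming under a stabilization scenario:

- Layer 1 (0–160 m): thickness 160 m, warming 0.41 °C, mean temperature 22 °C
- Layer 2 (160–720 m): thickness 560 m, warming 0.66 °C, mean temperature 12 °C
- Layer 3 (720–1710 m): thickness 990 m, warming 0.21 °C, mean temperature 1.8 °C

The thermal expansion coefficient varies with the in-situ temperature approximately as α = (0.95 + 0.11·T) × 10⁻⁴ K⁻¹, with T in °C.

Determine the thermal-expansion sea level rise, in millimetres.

Δh ≈ 130 mm

Layer 1: α = (0.95 + 0.11×22)×10⁻⁴ = 3.37×10⁻⁴ K⁻¹
Layer 2: α = (0.95 + 0.11×12)×10⁻⁴ = 2.27×10⁻⁴ K⁻¹
Layer 3: α = (0.95 + 0.11×1.8)×10⁻⁴ = 1.148×10⁻⁴ K⁻¹
0–160 m: 160 × 3.37×10⁻⁴ × 0.41 = 0.0221072 m
160–720 m: 0.66 × 2.27×10⁻⁴ × 560 = 0.0838992 m
Layer 3: 1.148×10⁻⁴ × 0.21 × 990 = 0.02386692 m
Δh = 0.0221072 + 0.0838992 + 0.02386692 = 0.12987332 m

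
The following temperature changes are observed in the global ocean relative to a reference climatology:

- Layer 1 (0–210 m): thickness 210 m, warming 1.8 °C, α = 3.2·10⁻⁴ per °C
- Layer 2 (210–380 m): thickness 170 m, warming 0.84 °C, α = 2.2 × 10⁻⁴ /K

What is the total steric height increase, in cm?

15 cm

Layer 1: 210 × 3.2×10⁻⁴ × 1.8 = 0.12096 m
2.2×10⁻⁴ × 0.84 × 170 = 0.031416 m
Δh = 0.12096 + 0.031416 = 0.152376 m ≈ 15 cm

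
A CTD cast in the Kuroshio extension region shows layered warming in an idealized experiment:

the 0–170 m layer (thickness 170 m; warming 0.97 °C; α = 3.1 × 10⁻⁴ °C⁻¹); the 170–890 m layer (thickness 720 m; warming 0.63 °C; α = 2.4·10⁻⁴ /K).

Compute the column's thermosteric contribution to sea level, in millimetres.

0–170 m: 0.97 × 170 × 3.1×10⁻⁴ = 0.051119 m
170–890 m: 720 × 2.4×10⁻⁴ × 0.63 = 0.108864 m
Δh = 0.051119 + 0.108864 = 0.159983 m

160 mm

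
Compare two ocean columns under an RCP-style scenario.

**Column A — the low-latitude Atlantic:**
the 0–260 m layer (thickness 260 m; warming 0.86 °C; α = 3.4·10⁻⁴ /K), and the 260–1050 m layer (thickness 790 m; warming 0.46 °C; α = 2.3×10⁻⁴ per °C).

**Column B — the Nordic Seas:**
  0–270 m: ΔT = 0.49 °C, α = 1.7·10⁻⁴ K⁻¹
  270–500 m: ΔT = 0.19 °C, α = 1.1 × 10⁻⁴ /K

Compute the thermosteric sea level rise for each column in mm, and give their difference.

A: 160 mm; B: 27.3 mm; difference 132 mm

A 3.4×10⁻⁴ × 260 × 0.86 = 0.076024 m
A Layer 2: 790 × 2.3×10⁻⁴ × 0.46 = 0.083582 m
A total: 0.159606 m
B 1.7×10⁻⁴ × 0.49 × 270 = 0.022491 m
B Layer 2: 0.19 × 1.1×10⁻⁴ × 230 = 0.004807 m
B total: 0.027298 m
Difference: 0.159606 − 0.027298 = 0.132308 m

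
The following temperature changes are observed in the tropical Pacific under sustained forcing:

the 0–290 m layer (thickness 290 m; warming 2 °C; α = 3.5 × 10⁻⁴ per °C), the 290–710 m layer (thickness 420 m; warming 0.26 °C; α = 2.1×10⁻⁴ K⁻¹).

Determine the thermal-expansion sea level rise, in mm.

226 mm

0–290 m: 3.5×10⁻⁴ × 290 × 2 = 0.20300 m
420 × 0.26 × 2.1×10⁻⁴ = 0.022932 m
Δh = 0.20300 + 0.022932 = 0.225932 m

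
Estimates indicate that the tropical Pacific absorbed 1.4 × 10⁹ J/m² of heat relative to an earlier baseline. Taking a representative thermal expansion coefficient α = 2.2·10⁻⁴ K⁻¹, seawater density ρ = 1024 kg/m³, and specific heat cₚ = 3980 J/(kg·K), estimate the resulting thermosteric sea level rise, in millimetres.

Δh = αQ/(ρcₚ) = 2.2×10⁻⁴ × 1.4×10⁹ / (1024 × 3980) ≈ 0.075573 m

about 75.6 mm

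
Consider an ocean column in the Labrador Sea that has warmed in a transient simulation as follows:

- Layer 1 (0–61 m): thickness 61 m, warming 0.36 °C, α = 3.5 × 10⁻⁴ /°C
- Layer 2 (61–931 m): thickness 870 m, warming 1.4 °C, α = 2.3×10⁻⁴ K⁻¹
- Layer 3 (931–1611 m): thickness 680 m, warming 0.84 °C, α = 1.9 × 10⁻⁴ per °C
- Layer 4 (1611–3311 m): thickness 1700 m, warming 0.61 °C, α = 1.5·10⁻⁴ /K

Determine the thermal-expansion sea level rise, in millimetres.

3.5×10⁻⁴ × 0.36 × 61 = 0.007686 m
61–931 m: 2.3×10⁻⁴ × 870 × 1.4 = 0.28014 m
Layer 3: 0.84 × 1.9×10⁻⁴ × 680 = 0.108528 m
Layer 4: 1.5×10⁻⁴ × 1700 × 0.61 = 0.15555 m
Δh = 0.007686 + 0.28014 + 0.108528 + 0.15555 = 0.551904 m

about 550 mm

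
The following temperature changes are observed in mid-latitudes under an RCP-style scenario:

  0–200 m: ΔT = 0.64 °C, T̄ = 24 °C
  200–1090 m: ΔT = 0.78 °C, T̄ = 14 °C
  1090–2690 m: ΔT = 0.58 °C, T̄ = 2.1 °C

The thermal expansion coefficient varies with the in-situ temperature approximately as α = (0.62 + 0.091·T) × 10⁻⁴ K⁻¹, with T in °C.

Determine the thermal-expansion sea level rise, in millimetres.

Δh ≈ 243 mm

Layer 1: α = (0.62 + 0.091×24)×10⁻⁴ = 2.804×10⁻⁴ K⁻¹
Layer 2: α = (0.62 + 0.091×14)×10⁻⁴ = 1.894×10⁻⁴ K⁻¹
Layer 3: α = (0.62 + 0.091×2.1)×10⁻⁴ = 0.8111×10⁻⁴ K⁻¹
2.804×10⁻⁴ × 0.64 × 200 = 0.0358912 m
200–1090 m: 1.894×10⁻⁴ × 0.78 × 890 = 0.13148148 m
0.58 × 1600 × 0.8111×10⁻⁴ = 0.07527008 m
Δh = 0.0358912 + 0.13148148 + 0.07527008 = 0.24264276 m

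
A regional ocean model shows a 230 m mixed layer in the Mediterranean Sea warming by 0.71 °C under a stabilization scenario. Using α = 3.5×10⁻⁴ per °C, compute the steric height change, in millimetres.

about 57.2 mm

Δh = αΔT·H = 3.5×10⁻⁴ × 0.71 × 230 = 0.057155 m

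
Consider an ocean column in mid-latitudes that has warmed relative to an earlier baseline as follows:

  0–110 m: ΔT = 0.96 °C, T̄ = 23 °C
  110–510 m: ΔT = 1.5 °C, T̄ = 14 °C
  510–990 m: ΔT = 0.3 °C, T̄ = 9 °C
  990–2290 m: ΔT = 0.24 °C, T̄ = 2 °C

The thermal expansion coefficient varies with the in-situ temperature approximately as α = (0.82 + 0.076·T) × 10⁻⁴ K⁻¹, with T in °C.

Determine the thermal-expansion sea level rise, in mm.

Layer 1: α = (0.82 + 0.076×23)×10⁻⁴ = 2.568×10⁻⁴ K⁻¹
Layer 2: α = (0.82 + 0.076×14)×10⁻⁴ = 1.884×10⁻⁴ K⁻¹
Layer 3: α = (0.82 + 0.076×9)×10⁻⁴ = 1.504×10⁻⁴ K⁻¹
Layer 4: α = (0.82 + 0.076×2)×10⁻⁴ = 0.972×10⁻⁴ K⁻¹
0.96 × 2.568×10⁻⁴ × 110 = 0.02711808 m
Layer 2: 1.884×10⁻⁴ × 400 × 1.5 = 0.11304 m
510–990 m: 480 × 0.3 × 1.504×10⁻⁴ = 0.0216576 m
Layer 4: 0.24 × 0.972×10⁻⁴ × 1300 = 0.0303264 m
Δh = 0.02711808 + 0.11304 + 0.0216576 + 0.0303264 = 0.19214208 m ≈ 190 mm

190 mm of thermosteric rise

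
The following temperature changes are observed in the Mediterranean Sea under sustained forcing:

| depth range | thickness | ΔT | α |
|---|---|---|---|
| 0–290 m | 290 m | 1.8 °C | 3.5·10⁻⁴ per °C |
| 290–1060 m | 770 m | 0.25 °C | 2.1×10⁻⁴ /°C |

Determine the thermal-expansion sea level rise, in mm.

223 mm of thermosteric rise

Layer 1: 290 × 1.8 × 3.5×10⁻⁴ = 0.18270 m
Layer 2: 770 × 2.1×10⁻⁴ × 0.25 = 0.040425 m
Δh = 0.18270 + 0.040425 = 0.223125 m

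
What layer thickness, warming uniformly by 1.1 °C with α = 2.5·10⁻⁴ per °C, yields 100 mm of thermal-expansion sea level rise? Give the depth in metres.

H ≈ 364 m

H = Δh/(αΔT) = 0.1 / (2.5×10⁻⁴ × 1.1) ≈ 363.6 m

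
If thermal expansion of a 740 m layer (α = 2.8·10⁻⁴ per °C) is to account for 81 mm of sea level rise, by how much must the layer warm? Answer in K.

about 0.391 K

ΔT = Δh/(αH) = 0.081 / (2.8×10⁻⁴ × 740) ≈ 0.3909 K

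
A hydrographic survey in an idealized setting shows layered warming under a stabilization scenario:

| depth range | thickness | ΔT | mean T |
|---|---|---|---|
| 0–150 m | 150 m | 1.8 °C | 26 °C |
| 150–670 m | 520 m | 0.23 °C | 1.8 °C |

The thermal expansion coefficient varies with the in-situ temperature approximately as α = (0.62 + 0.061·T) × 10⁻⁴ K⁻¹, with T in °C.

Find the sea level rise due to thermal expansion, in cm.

Layer 1: α = (0.62 + 0.061×26)×10⁻⁴ = 2.206×10⁻⁴ K⁻¹
Layer 2: α = (0.62 + 0.061×1.8)×10⁻⁴ = 0.7298×10⁻⁴ K⁻¹
0–150 m: 1.8 × 150 × 2.206×10⁻⁴ = 0.059562 m
150–670 m: 0.23 × 520 × 0.7298×10⁻⁴ = 0.008728408 m
Δh = 0.059562 + 0.008728408 = 0.068290408 m ≈ 6.83 cm

6.83 cm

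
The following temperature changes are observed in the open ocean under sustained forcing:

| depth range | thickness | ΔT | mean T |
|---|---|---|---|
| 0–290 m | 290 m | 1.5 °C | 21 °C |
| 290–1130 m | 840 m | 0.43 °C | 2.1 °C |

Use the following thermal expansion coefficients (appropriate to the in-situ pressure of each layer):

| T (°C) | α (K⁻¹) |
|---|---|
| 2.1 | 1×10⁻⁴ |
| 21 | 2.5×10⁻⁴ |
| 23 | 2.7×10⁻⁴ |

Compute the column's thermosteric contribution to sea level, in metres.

Layer 1 at 21 °C → α = 2.5×10⁻⁴ K⁻¹
Layer 2 at 2.1 °C → α = 1×10⁻⁴ K⁻¹
1.5 × 290 × 2.5×10⁻⁴ = 0.10875 m
Layer 2: 840 × 0.43 × 1×10⁻⁴ = 0.03612 m
Δh = 0.10875 + 0.03612 = 0.14487 m ≈ 0.145 m

Δh ≈ 0.145 m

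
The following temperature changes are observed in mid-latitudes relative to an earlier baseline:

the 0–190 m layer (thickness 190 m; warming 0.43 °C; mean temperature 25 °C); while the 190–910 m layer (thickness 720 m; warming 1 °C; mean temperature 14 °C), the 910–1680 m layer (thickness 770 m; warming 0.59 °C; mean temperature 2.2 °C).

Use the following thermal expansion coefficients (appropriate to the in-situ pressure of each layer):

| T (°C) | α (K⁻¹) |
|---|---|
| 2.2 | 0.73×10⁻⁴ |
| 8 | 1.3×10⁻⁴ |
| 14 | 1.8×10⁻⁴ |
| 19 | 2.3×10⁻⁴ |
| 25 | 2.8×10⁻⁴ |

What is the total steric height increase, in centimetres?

Δh = 18.6 cm

Layer 1 at 25 °C → α = 2.8×10⁻⁴ K⁻¹
Layer 2 at 14 °C → α = 1.8×10⁻⁴ K⁻¹
Layer 3 at 2.2 °C → α = 0.73×10⁻⁴ K⁻¹
Layer 1: 0.43 × 2.8×10⁻⁴ × 190 = 0.022876 m
Layer 2: 720 × 1 × 1.8×10⁻⁴ = 0.12960 m
Layer 3: 0.73×10⁻⁴ × 770 × 0.59 = 0.0331639 m
Δh = 0.022876 + 0.12960 + 0.0331639 = 0.1856399 m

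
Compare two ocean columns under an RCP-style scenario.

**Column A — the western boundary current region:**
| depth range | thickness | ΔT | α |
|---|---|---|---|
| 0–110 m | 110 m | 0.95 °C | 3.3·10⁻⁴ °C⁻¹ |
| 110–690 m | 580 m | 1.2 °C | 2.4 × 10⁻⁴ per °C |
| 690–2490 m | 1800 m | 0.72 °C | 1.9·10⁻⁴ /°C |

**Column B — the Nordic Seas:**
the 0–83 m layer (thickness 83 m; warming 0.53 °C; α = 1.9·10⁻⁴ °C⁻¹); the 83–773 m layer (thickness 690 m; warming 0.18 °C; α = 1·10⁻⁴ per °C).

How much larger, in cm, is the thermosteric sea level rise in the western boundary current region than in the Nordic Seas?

A Layer 1: 3.3×10⁻⁴ × 0.95 × 110 = 0.034485 m
A 1.2 × 2.4×10⁻⁴ × 580 = 0.16704 m
A 1800 × 1.9×10⁻⁴ × 0.72 = 0.24624 m
A total: 0.447765 m
B Layer 1: 83 × 0.53 × 1.9×10⁻⁴ = 0.0083581 m
B Layer 2: 1×10⁻⁴ × 690 × 0.18 = 0.01242 m
B total: 0.0207781 m
Difference: 0.447765 − 0.0207781 = 0.4269869 m

43 cm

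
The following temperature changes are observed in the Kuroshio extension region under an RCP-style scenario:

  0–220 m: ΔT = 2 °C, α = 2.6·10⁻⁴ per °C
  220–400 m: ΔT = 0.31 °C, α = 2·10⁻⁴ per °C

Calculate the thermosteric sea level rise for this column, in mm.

2 × 220 × 2.6×10⁻⁴ = 0.11440 m
Layer 2: 2×10⁻⁴ × 180 × 0.31 = 0.01116 m
Δh = 0.11440 + 0.01116 = 0.12556 m

about 126 mm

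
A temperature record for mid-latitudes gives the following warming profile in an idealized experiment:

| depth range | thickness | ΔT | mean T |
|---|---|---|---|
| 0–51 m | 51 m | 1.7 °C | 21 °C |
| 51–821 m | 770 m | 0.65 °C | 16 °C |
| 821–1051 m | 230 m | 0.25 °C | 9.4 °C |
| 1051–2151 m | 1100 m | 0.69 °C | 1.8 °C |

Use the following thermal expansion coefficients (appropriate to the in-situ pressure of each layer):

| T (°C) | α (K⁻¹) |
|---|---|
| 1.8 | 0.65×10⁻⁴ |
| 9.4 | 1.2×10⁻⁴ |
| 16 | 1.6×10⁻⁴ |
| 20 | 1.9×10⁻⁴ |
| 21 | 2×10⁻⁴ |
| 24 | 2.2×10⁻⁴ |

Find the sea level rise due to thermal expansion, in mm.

Layer 1 at 21 °C → α = 2×10⁻⁴ K⁻¹
Layer 2 at 16 °C → α = 1.6×10⁻⁴ K⁻¹
Layer 3 at 9.4 °C → α = 1.2×10⁻⁴ K⁻¹
Layer 4 at 1.8 °C → α = 0.65×10⁻⁴ K⁻¹
2×10⁻⁴ × 51 × 1.7 = 0.01734 m
51–821 m: 770 × 1.6×10⁻⁴ × 0.65 = 0.08008 m
0.25 × 1.2×10⁻⁴ × 230 = 0.00690 m
Layer 4: 1100 × 0.69 × 0.65×10⁻⁴ = 0.049335 m
Δh = 0.01734 + 0.08008 + 0.00690 + 0.049335 = 0.153655 m

154 mm of thermosteric rise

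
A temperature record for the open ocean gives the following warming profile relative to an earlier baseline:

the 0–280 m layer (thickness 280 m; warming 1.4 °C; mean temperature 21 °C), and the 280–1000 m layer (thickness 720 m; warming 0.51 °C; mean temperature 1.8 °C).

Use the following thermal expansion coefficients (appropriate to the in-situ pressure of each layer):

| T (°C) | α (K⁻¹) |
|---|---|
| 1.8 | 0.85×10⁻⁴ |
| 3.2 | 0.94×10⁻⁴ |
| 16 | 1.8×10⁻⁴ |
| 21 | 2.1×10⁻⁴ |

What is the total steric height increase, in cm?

about 11.4 cm

Layer 1 at 21 °C → α = 2.1×10⁻⁴ K⁻¹
Layer 2 at 1.8 °C → α = 0.85×10⁻⁴ K⁻¹
0–280 m: 1.4 × 2.1×10⁻⁴ × 280 = 0.08232 m
280–1000 m: 0.51 × 0.85×10⁻⁴ × 720 = 0.031212 m
Δh = 0.08232 + 0.031212 = 0.113532 m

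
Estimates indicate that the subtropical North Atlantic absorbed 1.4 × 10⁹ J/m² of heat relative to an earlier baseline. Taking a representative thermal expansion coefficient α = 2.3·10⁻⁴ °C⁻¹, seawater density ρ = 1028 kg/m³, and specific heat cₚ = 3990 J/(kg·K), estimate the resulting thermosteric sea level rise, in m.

Δh = 0.0785 m

Δh = αQ/(ρcₚ) = 2.3×10⁻⁴ × 1.4×10⁹ / (1028 × 3990) ≈ 0.078504 m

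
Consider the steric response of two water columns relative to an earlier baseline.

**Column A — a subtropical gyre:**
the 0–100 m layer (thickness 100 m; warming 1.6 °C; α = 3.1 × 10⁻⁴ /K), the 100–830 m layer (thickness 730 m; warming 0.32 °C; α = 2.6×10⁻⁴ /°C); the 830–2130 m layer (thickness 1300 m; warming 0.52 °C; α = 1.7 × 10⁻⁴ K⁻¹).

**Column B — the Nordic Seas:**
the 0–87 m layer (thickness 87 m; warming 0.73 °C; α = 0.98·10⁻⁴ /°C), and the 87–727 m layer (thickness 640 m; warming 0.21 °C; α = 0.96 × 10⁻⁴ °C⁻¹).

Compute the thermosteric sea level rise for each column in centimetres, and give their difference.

A Layer 1: 1.6 × 3.1×10⁻⁴ × 100 = 0.04960 m
A Layer 2: 2.6×10⁻⁴ × 0.32 × 730 = 0.060736 m
A Layer 3: 0.52 × 1300 × 1.7×10⁻⁴ = 0.11492 m
A total: 0.225256 m
B Layer 1: 0.98×10⁻⁴ × 0.73 × 87 = 0.00622398 m
B 640 × 0.96×10⁻⁴ × 0.21 = 0.0129024 m
B total: 0.01912638 m
Difference: 0.225256 − 0.01912638 = 0.20612962 m

A: 22.5 cm; B: 1.91 cm; difference 20.6 cm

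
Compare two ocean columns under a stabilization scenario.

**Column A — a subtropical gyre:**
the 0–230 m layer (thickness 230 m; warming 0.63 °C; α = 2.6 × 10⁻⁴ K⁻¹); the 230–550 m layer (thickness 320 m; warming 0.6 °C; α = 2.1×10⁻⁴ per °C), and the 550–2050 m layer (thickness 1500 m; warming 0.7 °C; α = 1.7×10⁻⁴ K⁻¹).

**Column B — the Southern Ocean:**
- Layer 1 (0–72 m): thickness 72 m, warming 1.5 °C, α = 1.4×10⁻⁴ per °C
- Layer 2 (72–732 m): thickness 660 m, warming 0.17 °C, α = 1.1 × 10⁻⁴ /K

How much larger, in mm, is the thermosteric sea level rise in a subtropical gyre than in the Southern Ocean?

Δh_A − Δh_B ≈ 230 mm

A 2.6×10⁻⁴ × 0.63 × 230 = 0.037674 m
A 0.6 × 2.1×10⁻⁴ × 320 = 0.04032 m
A 0.7 × 1500 × 1.7×10⁻⁴ = 0.17850 m
A total: 0.256494 m
B 0–72 m: 1.4×10⁻⁴ × 1.5 × 72 = 0.01512 m
B 72–732 m: 1.1×10⁻⁴ × 660 × 0.17 = 0.012342 m
B total: 0.027462 m
Difference: 0.256494 − 0.027462 = 0.229032 m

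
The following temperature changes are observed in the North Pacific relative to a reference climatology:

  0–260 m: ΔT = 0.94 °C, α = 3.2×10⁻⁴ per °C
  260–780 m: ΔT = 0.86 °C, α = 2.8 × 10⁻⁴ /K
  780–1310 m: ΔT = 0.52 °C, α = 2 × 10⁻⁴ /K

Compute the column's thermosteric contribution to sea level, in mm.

259 mm

Layer 1: 0.94 × 260 × 3.2×10⁻⁴ = 0.078208 m
260–780 m: 2.8×10⁻⁴ × 0.86 × 520 = 0.125216 m
780–1310 m: 0.52 × 2×10⁻⁴ × 530 = 0.05512 m
Δh = 0.078208 + 0.125216 + 0.05512 = 0.258544 m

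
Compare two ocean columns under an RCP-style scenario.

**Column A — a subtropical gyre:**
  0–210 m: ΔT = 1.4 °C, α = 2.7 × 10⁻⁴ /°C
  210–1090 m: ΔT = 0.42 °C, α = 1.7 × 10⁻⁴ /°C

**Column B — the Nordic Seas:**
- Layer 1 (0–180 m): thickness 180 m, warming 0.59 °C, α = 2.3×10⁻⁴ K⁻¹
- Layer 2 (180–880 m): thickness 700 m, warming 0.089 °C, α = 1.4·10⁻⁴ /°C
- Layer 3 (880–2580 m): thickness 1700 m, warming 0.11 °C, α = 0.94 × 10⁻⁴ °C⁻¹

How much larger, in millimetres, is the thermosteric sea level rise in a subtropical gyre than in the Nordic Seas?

A Layer 1: 210 × 1.4 × 2.7×10⁻⁴ = 0.07938 m
A Layer 2: 880 × 1.7×10⁻⁴ × 0.42 = 0.062832 m
A total: 0.142212 m
B 2.3×10⁻⁴ × 180 × 0.59 = 0.024426 m
B 0.089 × 1.4×10⁻⁴ × 700 = 0.008722 m
B 0.94×10⁻⁴ × 0.11 × 1700 = 0.017578 m
B total: 0.050726 m
Difference: 0.142212 − 0.050726 = 0.091486 m

91 mm larger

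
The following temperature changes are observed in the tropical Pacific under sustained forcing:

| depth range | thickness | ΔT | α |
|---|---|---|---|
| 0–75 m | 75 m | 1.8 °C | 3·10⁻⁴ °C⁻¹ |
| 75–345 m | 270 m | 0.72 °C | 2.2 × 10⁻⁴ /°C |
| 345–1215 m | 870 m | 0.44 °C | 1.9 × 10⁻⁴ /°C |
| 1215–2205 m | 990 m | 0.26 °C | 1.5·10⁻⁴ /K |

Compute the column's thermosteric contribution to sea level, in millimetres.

190 mm

0–75 m: 3×10⁻⁴ × 75 × 1.8 = 0.04050 m
Layer 2: 2.2×10⁻⁴ × 270 × 0.72 = 0.042768 m
345–1215 m: 870 × 0.44 × 1.9×10⁻⁴ = 0.072732 m
Layer 4: 0.26 × 990 × 1.5×10⁻⁴ = 0.03861 m
Δh = 0.04050 + 0.042768 + 0.072732 + 0.03861 = 0.19461 m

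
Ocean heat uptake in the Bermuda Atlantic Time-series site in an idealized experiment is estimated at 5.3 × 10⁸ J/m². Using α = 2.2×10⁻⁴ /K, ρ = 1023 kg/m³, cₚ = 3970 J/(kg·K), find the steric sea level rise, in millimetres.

Δh = 28.7 mm

Δh = αQ/(ρcₚ) = 2.2×10⁻⁴ × 5.3×10⁸ / (1023 × 3970) ≈ 0.02871 m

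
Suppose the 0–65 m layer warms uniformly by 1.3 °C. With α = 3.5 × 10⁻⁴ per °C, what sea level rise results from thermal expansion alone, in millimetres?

Δh = αΔT·H = 3.5×10⁻⁴ × 1.3 × 65 = 0.029575 m

about 29.6 mm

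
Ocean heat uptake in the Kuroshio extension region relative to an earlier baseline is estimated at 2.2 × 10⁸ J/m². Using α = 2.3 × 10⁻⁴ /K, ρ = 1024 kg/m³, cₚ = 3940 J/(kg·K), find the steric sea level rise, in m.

Δh = αQ/(ρcₚ) = 2.3×10⁻⁴ × 2.2×10⁸ / (1024 × 3940) ≈ 0.012542 m

Δh ≈ 0.013 m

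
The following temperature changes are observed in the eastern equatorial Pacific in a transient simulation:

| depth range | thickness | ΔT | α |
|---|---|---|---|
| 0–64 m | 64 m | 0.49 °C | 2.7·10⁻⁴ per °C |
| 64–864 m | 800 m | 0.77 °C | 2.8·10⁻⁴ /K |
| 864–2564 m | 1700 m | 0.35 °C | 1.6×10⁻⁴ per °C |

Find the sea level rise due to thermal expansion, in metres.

2.7×10⁻⁴ × 64 × 0.49 = 0.0084672 m
64–864 m: 0.77 × 2.8×10⁻⁴ × 800 = 0.17248 m
Layer 3: 1700 × 0.35 × 1.6×10⁻⁴ = 0.09520 m
Δh = 0.0084672 + 0.17248 + 0.09520 = 0.2761472 m

about 0.276 m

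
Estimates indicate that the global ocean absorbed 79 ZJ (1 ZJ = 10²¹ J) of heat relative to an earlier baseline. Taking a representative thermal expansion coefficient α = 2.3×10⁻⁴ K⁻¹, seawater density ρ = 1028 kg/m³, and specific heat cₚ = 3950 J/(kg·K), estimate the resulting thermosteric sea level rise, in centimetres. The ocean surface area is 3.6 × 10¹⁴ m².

Per unit area: Q = 79×10²¹ / (3.6×10¹⁴) ≈ 2.194×10⁸ J/m²
Δh = αQ/(ρcₚ) = 2.3×10⁻⁴ × 2.194×10⁸ / (1028 × 3950) ≈ 0.012427 m

Δh ≈ 1.24 cm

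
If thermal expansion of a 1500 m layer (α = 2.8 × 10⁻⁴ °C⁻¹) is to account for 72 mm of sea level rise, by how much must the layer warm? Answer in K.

ΔT = Δh/(αH) = 0.072 / (2.8×10⁻⁴ × 1500) ≈ 0.1714 K

ΔT ≈ 0.171 K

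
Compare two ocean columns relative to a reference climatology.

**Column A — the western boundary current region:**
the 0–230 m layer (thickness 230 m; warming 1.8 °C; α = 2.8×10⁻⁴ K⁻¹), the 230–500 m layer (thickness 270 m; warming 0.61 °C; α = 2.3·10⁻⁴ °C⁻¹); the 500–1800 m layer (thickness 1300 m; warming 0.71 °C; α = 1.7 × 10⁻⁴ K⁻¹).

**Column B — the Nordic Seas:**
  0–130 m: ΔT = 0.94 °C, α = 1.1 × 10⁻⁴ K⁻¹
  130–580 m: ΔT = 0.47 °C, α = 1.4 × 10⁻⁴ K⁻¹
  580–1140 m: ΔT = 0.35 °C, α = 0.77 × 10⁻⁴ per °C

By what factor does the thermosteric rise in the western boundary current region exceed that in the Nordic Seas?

≈ 5.34×

A 230 × 2.8×10⁻⁴ × 1.8 = 0.11592 m
A Layer 2: 2.3×10⁻⁴ × 0.61 × 270 = 0.037881 m
A 500–1800 m: 1300 × 0.71 × 1.7×10⁻⁴ = 0.15691 m
A total: 0.310711 m
B 0–130 m: 130 × 1.1×10⁻⁴ × 0.94 = 0.013442 m
B 450 × 1.4×10⁻⁴ × 0.47 = 0.02961 m
B 580–1140 m: 0.77×10⁻⁴ × 0.35 × 560 = 0.015092 m
B total: 0.058144 m
Ratio: 0.310711 / 0.058144 ≈ 5.344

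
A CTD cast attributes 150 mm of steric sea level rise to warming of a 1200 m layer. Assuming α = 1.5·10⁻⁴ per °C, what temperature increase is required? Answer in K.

ΔT = Δh/(αH) = 0.15 / (1.5×10⁻⁴ × 1200) ≈ 0.8333 K

ΔT ≈ 0.833 K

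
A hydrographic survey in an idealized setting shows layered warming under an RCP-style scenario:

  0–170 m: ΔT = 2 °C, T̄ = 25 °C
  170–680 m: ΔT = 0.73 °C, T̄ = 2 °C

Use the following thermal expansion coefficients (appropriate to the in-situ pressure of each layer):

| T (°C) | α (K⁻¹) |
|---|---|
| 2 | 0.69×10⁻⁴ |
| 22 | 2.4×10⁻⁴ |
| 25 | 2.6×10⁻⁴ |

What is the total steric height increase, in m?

Layer 1 at 25 °C → α = 2.6×10⁻⁴ K⁻¹
Layer 2 at 2 °C → α = 0.69×10⁻⁴ K⁻¹
Layer 1: 170 × 2 × 2.6×10⁻⁴ = 0.08840 m
170–680 m: 0.73 × 0.69×10⁻⁴ × 510 = 0.0256887 m
Δh = 0.08840 + 0.0256887 = 0.1140887 m

Δh = 0.114 m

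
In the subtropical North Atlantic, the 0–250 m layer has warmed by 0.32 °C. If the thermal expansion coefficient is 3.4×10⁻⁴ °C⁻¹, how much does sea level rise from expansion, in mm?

27.2 mm

Δh = αΔT·H = 3.4×10⁻⁴ × 0.32 × 250 = 0.02720 m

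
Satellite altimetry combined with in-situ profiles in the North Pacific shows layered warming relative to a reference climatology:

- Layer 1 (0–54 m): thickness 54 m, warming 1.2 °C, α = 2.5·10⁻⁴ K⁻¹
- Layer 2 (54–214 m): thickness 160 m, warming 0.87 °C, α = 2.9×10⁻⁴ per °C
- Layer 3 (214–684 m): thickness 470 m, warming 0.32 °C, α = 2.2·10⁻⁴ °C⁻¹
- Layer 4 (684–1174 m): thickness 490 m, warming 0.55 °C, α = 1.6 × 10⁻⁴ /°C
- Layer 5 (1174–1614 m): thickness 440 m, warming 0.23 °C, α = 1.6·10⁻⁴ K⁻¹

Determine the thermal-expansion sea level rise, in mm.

149 mm of thermosteric rise

1.2 × 2.5×10⁻⁴ × 54 = 0.01620 m
54–214 m: 0.87 × 160 × 2.9×10⁻⁴ = 0.040368 m
Layer 3: 2.2×10⁻⁴ × 0.32 × 470 = 0.033088 m
Layer 4: 490 × 1.6×10⁻⁴ × 0.55 = 0.04312 m
0.23 × 1.6×10⁻⁴ × 440 = 0.016192 m
Δh = 0.01620 + 0.040368 + 0.033088 + 0.04312 + 0.016192 = 0.148968 m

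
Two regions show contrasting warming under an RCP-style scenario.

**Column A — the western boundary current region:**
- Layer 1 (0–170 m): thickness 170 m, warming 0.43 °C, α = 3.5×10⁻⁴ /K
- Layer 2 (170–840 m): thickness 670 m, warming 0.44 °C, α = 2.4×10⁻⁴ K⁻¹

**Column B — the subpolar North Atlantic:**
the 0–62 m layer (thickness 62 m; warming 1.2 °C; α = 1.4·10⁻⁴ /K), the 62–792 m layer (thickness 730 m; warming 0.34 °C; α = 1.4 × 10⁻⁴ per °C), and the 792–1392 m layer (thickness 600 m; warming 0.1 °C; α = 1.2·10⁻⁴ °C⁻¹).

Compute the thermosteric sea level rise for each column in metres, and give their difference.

A 0–170 m: 170 × 0.43 × 3.5×10⁻⁴ = 0.025585 m
A 670 × 0.44 × 2.4×10⁻⁴ = 0.070752 m
A total: 0.096337 m
B 0–62 m: 62 × 1.4×10⁻⁴ × 1.2 = 0.010416 m
B Layer 2: 730 × 1.4×10⁻⁴ × 0.34 = 0.034748 m
B 600 × 1.2×10⁻⁴ × 0.1 = 0.00720 m
B total: 0.052364 m
Difference: 0.096337 − 0.052364 = 0.043973 m

A: 0.0963 m; B: 0.0524 m; difference 0.0440 m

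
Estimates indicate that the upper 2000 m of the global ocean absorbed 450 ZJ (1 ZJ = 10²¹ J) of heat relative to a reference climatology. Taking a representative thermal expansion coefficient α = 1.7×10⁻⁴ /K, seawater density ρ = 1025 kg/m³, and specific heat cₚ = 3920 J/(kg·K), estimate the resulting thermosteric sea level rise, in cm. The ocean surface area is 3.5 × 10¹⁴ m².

Per unit area: Q = 450×10²¹ / (3.5×10¹⁴) ≈ 1.286×10⁹ J/m²
Δh = αQ/(ρcₚ) = 1.7×10⁻⁴ × 1.286×10⁹ / (1025 × 3920) ≈ 0.05441 m

Δh = 5.4 cm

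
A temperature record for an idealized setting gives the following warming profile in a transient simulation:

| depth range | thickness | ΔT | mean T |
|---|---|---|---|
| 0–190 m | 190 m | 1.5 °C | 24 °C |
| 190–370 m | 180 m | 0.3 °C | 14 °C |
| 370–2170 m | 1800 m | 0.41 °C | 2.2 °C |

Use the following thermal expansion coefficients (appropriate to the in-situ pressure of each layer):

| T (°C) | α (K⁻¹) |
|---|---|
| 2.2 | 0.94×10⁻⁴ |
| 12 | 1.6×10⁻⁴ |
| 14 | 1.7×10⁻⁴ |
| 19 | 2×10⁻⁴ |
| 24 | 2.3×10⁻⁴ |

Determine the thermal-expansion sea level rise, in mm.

Δh = 144 mm

Layer 1 at 24 °C → α = 2.3×10⁻⁴ K⁻¹
Layer 2 at 14 °C → α = 1.7×10⁻⁴ K⁻¹
Layer 3 at 2.2 °C → α = 0.94×10⁻⁴ K⁻¹
0–190 m: 1.5 × 2.3×10⁻⁴ × 190 = 0.06555 m
190–370 m: 180 × 0.3 × 1.7×10⁻⁴ = 0.00918 m
370–2170 m: 1800 × 0.94×10⁻⁴ × 0.41 = 0.069372 m
Δh = 0.06555 + 0.00918 + 0.069372 = 0.144102 m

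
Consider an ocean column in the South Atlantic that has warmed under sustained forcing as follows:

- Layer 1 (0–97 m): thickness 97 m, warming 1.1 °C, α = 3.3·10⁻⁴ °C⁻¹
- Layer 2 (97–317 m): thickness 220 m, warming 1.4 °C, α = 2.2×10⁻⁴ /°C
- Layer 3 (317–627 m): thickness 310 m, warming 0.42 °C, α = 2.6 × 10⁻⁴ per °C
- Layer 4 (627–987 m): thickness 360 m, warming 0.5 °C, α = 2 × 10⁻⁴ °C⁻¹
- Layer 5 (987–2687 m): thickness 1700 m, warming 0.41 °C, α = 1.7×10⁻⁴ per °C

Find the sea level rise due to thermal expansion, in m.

0.291 m of thermosteric rise

97 × 3.3×10⁻⁴ × 1.1 = 0.035211 m
1.4 × 2.2×10⁻⁴ × 220 = 0.06776 m
2.6×10⁻⁴ × 310 × 0.42 = 0.033852 m
0.5 × 2×10⁻⁴ × 360 = 0.03600 m
987–2687 m: 1.7×10⁻⁴ × 0.41 × 1700 = 0.11849 m
Δh = 0.035211 + 0.06776 + 0.033852 + 0.03600 + 0.11849 = 0.291313 m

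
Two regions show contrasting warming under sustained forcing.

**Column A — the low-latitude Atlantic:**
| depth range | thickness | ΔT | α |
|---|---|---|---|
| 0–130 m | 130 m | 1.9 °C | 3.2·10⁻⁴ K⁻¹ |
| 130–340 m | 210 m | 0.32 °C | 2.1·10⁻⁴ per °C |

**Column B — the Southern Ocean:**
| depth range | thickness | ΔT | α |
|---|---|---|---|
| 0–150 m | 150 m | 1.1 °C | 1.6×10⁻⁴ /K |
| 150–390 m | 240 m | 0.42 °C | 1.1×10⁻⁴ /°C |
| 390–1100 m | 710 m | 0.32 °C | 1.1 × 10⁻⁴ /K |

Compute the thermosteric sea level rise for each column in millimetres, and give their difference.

A 130 × 3.2×10⁻⁴ × 1.9 = 0.07904 m
A 0.32 × 210 × 2.1×10⁻⁴ = 0.014112 m
A total: 0.093152 m
B Layer 1: 150 × 1.1 × 1.6×10⁻⁴ = 0.02640 m
B Layer 2: 1.1×10⁻⁴ × 240 × 0.42 = 0.011088 m
B Layer 3: 710 × 0.32 × 1.1×10⁻⁴ = 0.024992 m
B total: 0.06248 m
Difference: 0.093152 − 0.06248 = 0.030672 m

Δh_A ≈ 93.2 mm, Δh_B ≈ 62.5 mm; difference ≈ 30.7 mm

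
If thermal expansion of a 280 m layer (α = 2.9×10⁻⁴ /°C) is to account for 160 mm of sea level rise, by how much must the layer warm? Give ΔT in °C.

ΔT = Δh/(αH) = 0.16 / (2.9×10⁻⁴ × 280) ≈ 1.970 °C

1.97 °C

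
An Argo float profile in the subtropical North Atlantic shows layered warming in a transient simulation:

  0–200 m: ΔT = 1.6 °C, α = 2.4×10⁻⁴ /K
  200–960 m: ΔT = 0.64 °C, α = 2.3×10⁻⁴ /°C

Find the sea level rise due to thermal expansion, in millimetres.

Δh ≈ 189 mm

0–200 m: 1.6 × 2.4×10⁻⁴ × 200 = 0.07680 m
200–960 m: 760 × 2.3×10⁻⁴ × 0.64 = 0.111872 m
Δh = 0.07680 + 0.111872 = 0.188672 m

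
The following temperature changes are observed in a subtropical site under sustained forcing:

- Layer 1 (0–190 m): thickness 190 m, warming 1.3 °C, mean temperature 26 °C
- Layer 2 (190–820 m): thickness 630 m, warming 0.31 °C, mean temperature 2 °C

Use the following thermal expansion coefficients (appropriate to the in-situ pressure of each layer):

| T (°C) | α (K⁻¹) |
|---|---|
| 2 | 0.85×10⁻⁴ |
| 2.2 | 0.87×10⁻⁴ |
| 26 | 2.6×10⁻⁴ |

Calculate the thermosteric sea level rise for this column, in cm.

Δh = 8.1 cm

Layer 1 at 26 °C → α = 2.6×10⁻⁴ K⁻¹
Layer 2 at 2 °C → α = 0.85×10⁻⁴ K⁻¹
2.6×10⁻⁴ × 1.3 × 190 = 0.06422 m
Layer 2: 0.31 × 0.85×10⁻⁴ × 630 = 0.0166005 m
Δh = 0.06422 + 0.0166005 = 0.0808205 m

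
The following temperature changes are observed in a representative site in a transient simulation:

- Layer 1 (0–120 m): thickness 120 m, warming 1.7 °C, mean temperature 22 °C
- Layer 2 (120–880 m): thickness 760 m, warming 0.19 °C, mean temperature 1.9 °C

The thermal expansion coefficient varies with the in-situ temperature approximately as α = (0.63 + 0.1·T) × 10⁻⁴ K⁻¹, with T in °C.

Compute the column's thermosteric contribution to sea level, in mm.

about 70 mm

Layer 1: α = (0.63 + 0.1×22)×10⁻⁴ = 2.83×10⁻⁴ K⁻¹
Layer 2: α = (0.63 + 0.1×1.9)×10⁻⁴ = 0.82×10⁻⁴ K⁻¹
Layer 1: 120 × 2.83×10⁻⁴ × 1.7 = 0.057732 m
Layer 2: 760 × 0.19 × 0.82×10⁻⁴ = 0.0118408 m
Δh = 0.057732 + 0.0118408 = 0.0695728 m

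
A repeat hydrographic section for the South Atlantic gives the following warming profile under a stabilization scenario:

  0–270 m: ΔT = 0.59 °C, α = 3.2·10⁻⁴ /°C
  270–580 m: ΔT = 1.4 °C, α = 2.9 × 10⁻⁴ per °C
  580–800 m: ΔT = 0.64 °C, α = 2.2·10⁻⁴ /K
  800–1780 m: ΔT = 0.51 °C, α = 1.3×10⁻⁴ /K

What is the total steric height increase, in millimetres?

270 × 0.59 × 3.2×10⁻⁴ = 0.050976 m
270–580 m: 1.4 × 2.9×10⁻⁴ × 310 = 0.12586 m
0.64 × 220 × 2.2×10⁻⁴ = 0.030976 m
Layer 4: 980 × 0.51 × 1.3×10⁻⁴ = 0.064974 m
Δh = 0.050976 + 0.12586 + 0.030976 + 0.064974 = 0.272786 m ≈ 273 mm

about 273 mm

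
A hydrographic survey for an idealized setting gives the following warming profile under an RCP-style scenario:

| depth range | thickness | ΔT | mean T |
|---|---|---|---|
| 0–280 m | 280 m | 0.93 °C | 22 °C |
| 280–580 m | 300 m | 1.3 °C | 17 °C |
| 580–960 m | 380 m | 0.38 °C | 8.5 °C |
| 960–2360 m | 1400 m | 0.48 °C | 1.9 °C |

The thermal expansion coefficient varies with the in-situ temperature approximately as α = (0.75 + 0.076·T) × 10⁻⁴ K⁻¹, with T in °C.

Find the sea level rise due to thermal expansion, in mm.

Layer 1: α = (0.75 + 0.076×22)×10⁻⁴ = 2.422×10⁻⁴ K⁻¹
Layer 2: α = (0.75 + 0.076×17)×10⁻⁴ = 2.042×10⁻⁴ K⁻¹
Layer 3: α = (0.75 + 0.076×8.5)×10⁻⁴ = 1.396×10⁻⁴ K⁻¹
Layer 4: α = (0.75 + 0.076×1.9)×10⁻⁴ = 0.8944×10⁻⁴ K⁻¹
0–280 m: 2.422×10⁻⁴ × 0.93 × 280 = 0.06306888 m
2.042×10⁻⁴ × 1.3 × 300 = 0.079638 m
1.396×10⁻⁴ × 380 × 0.38 = 0.02015824 m
960–2360 m: 1400 × 0.48 × 0.8944×10⁻⁴ = 0.06010368 m
Δh = 0.06306888 + 0.079638 + 0.02015824 + 0.06010368 = 0.2229688 m

223 mm of thermosteric rise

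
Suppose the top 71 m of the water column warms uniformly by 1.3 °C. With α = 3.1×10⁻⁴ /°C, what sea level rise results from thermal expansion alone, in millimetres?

about 29 mm

Δh = αΔT·H = 3.1×10⁻⁴ × 1.3 × 71 = 0.028613 m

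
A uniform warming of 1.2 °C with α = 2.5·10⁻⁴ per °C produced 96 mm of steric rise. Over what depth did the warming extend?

H ≈ 320 m

H = Δh/(αΔT) = 0.096 / (2.5×10⁻⁴ × 1.2) = 320.0 m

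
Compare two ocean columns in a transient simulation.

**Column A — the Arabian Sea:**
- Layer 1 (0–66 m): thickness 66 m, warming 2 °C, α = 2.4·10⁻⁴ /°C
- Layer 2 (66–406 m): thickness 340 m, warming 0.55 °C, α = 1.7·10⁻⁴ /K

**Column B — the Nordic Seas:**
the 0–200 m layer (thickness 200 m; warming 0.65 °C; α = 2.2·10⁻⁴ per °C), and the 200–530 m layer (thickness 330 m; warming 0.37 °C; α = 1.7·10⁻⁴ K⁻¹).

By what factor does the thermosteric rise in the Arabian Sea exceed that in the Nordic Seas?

A 2.4×10⁻⁴ × 2 × 66 = 0.03168 m
A Layer 2: 1.7×10⁻⁴ × 0.55 × 340 = 0.03179 m
A total: 0.06347 m
B 0–200 m: 200 × 0.65 × 2.2×10⁻⁴ = 0.02860 m
B Layer 2: 330 × 0.37 × 1.7×10⁻⁴ = 0.020757 m
B total: 0.049357 m
Ratio: 0.06347 / 0.049357 ≈ 1.286

a factor of 1.29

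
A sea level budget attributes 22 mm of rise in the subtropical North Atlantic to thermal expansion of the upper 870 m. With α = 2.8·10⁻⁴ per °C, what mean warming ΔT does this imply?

0.090 °C

ΔT = Δh/(αH) = 0.022 / (2.8×10⁻⁴ × 870) ≈ 0.09031 °C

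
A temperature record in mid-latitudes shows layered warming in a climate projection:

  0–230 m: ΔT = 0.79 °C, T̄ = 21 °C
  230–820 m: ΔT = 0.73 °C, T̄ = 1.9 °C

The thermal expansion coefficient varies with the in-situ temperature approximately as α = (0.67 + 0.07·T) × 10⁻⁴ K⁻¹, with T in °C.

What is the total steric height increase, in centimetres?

Layer 1: α = (0.67 + 0.07×21)×10⁻⁴ = 2.14×10⁻⁴ K⁻¹
Layer 2: α = (0.67 + 0.07×1.9)×10⁻⁴ = 0.803×10⁻⁴ K⁻¹
Layer 1: 230 × 0.79 × 2.14×10⁻⁴ = 0.0388838 m
230–820 m: 0.73 × 0.803×10⁻⁴ × 590 = 0.03458521 m
Δh = 0.0388838 + 0.03458521 = 0.07346901 m

7.35 cm of thermosteric rise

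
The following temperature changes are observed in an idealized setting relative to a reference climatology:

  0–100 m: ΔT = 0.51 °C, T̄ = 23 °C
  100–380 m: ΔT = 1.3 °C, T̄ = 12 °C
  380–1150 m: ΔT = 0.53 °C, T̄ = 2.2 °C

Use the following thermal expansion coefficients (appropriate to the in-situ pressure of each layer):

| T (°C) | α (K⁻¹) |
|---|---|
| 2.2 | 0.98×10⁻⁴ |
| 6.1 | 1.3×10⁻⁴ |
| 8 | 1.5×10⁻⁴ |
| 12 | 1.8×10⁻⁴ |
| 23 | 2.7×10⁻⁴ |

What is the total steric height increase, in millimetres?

about 120 mm

Layer 1 at 23 °C → α = 2.7×10⁻⁴ K⁻¹
Layer 2 at 12 °C → α = 1.8×10⁻⁴ K⁻¹
Layer 3 at 2.2 °C → α = 0.98×10⁻⁴ K⁻¹
0–100 m: 2.7×10⁻⁴ × 100 × 0.51 = 0.01377 m
Layer 2: 1.8×10⁻⁴ × 1.3 × 280 = 0.06552 m
0.53 × 770 × 0.98×10⁻⁴ = 0.0399938 m
Δh = 0.01377 + 0.06552 + 0.0399938 = 0.1192838 m ≈ 120 mm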